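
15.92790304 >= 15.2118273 True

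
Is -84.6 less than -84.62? No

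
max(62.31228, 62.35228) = 62.35228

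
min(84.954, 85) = 84.954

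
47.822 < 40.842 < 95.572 False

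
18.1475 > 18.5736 False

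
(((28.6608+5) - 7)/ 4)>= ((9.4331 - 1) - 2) True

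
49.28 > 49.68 False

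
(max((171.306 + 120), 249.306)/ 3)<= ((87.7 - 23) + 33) True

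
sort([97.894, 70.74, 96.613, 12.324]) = [12.324, 70.74, 96.613, 97.894]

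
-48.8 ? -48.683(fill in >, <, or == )<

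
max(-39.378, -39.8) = -39.378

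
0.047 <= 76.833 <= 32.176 False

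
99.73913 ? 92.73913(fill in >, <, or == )>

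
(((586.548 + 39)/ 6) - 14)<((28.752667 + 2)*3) True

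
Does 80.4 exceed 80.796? No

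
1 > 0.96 True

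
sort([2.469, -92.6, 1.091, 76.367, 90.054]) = [-92.6, 1.091, 2.469, 76.367, 90.054]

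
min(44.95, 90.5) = 44.95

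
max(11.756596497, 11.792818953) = 11.792818953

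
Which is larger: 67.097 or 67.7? 67.7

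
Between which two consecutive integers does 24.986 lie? 24 and 25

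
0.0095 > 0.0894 False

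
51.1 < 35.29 False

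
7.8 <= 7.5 False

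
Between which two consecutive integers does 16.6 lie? 16 and 17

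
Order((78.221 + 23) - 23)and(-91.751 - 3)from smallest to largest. (-91.751 - 3), ((78.221 + 23) - 23)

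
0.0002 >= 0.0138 False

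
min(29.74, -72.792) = -72.792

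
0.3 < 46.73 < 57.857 True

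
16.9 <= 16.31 False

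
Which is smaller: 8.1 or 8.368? 8.1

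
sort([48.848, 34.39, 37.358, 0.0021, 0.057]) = [0.0021, 0.057, 34.39, 37.358, 48.848]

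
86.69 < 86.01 False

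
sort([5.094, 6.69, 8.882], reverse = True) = [8.882, 6.69, 5.094]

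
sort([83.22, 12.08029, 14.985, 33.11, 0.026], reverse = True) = [83.22, 33.11, 14.985, 12.08029, 0.026]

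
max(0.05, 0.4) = 0.4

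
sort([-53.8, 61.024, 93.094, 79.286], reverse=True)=[93.094, 79.286, 61.024, -53.8]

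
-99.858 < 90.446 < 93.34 True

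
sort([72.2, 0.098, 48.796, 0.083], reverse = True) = [72.2, 48.796, 0.098, 0.083]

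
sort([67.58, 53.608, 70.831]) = [53.608, 67.58, 70.831]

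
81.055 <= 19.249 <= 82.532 False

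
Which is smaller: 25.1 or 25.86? 25.1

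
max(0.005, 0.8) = 0.8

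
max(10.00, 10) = 10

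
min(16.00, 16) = 16.00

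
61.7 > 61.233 True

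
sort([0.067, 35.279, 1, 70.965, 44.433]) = [0.067, 1, 35.279, 44.433, 70.965]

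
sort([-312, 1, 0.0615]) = [-312, 0.0615, 1]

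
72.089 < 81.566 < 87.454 True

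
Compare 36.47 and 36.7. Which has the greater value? 36.7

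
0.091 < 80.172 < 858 True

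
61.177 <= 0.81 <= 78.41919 False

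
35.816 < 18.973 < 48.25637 False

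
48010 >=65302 False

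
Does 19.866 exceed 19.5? Yes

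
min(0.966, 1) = 0.966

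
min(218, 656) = 218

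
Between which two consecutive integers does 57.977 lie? 57 and 58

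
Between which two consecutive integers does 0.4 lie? 0 and 1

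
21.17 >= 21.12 True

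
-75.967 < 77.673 True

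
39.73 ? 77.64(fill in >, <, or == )<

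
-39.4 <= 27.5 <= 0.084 False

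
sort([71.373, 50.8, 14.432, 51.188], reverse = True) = [71.373, 51.188, 50.8, 14.432]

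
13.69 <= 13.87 True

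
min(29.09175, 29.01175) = 29.01175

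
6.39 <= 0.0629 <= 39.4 False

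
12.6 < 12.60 False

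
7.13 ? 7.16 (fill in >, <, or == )<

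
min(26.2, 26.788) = 26.2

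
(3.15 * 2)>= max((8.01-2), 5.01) True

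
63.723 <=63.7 False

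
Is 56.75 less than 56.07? No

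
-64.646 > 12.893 False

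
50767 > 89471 False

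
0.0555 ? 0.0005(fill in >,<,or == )>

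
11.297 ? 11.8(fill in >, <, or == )<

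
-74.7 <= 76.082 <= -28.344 False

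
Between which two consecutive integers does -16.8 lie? -17 and -16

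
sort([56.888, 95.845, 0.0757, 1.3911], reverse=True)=[95.845, 56.888, 1.3911, 0.0757]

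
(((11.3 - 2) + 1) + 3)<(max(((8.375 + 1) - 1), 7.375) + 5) True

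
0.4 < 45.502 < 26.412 False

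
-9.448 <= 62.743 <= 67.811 True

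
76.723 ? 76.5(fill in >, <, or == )>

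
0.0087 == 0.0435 False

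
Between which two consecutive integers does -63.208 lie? -64 and -63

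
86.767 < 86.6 False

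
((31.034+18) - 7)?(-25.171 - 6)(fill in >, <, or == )>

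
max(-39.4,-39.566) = -39.4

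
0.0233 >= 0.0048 True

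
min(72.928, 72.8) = 72.8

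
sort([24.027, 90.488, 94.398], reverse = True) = [94.398, 90.488, 24.027]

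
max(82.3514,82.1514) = 82.3514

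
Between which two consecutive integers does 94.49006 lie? 94 and 95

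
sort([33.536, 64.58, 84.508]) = [33.536, 64.58, 84.508]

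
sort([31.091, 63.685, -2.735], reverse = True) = [63.685, 31.091, -2.735]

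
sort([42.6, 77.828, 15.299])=[15.299, 42.6, 77.828]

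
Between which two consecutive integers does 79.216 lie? 79 and 80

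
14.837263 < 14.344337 False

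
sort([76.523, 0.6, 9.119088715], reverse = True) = [76.523, 9.119088715, 0.6]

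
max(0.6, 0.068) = 0.6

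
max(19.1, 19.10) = 19.10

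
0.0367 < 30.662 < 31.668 True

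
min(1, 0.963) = 0.963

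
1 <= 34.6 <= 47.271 True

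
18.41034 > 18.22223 True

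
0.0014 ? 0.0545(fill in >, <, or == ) <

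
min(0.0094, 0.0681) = 0.0094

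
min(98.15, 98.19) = 98.15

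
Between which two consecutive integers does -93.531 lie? -94 and -93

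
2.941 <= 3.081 True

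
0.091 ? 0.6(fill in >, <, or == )<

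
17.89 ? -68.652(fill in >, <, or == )>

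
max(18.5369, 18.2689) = 18.5369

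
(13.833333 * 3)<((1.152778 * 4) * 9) True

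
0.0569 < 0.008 False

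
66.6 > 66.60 False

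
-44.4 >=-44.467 True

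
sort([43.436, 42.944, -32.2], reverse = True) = [43.436, 42.944, -32.2]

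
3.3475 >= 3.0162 True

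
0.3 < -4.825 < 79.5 False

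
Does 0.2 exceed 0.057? Yes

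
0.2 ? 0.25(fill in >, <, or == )<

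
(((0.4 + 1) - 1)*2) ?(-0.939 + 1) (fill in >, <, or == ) >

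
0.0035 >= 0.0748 False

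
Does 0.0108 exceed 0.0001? Yes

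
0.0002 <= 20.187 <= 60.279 True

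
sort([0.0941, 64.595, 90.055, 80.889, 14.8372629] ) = [0.0941, 14.8372629, 64.595, 80.889, 90.055]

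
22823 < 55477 True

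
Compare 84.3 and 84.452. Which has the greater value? 84.452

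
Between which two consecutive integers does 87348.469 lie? 87348 and 87349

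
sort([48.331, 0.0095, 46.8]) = [0.0095, 46.8, 48.331]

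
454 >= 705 False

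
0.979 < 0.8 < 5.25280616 False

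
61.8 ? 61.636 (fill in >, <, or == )>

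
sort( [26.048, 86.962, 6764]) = [26.048, 86.962, 6764]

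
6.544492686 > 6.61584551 False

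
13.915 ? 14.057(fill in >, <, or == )<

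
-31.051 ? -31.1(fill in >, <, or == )>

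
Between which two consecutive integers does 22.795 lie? 22 and 23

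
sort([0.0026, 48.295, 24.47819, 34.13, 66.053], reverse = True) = [66.053, 48.295, 34.13, 24.47819, 0.0026]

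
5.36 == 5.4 False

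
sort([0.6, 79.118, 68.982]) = [0.6, 68.982, 79.118]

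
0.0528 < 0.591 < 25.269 True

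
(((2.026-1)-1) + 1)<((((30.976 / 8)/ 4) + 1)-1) False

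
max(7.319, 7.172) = 7.319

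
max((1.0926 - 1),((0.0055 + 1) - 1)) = 0.0926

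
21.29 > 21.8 False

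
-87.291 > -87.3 True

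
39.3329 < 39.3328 False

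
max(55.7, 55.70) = 55.70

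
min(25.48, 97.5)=25.48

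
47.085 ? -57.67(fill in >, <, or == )>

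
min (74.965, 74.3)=74.3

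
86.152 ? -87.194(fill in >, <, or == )>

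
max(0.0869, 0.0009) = 0.0869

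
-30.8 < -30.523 True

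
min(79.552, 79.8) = 79.552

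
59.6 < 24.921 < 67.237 False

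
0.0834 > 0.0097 True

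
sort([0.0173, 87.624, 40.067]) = [0.0173, 40.067, 87.624]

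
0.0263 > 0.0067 True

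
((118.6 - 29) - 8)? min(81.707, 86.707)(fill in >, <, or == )<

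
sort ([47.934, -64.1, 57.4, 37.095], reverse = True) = [57.4, 47.934, 37.095, -64.1]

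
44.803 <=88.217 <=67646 True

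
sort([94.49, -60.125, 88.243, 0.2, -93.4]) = [-93.4, -60.125, 0.2, 88.243, 94.49]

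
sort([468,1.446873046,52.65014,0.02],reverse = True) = [468,52.65014,1.446873046,0.02]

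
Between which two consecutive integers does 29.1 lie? 29 and 30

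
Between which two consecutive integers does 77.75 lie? 77 and 78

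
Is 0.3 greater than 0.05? Yes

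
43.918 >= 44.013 False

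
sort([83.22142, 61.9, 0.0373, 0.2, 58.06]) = [0.0373, 0.2, 58.06, 61.9, 83.22142]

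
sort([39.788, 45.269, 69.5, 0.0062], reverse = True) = [69.5, 45.269, 39.788, 0.0062]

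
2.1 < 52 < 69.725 True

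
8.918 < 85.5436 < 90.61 True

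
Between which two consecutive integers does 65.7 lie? 65 and 66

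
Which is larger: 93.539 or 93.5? 93.539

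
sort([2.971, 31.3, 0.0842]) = [0.0842, 2.971, 31.3]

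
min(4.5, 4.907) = 4.5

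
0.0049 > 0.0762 False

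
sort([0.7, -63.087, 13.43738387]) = [-63.087, 0.7, 13.43738387]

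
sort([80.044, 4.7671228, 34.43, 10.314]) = [4.7671228, 10.314, 34.43, 80.044]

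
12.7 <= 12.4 False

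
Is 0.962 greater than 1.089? No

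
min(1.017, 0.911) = 0.911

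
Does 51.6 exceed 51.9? No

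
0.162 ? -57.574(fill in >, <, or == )>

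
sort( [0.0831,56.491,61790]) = [0.0831,56.491,61790]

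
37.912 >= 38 False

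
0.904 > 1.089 False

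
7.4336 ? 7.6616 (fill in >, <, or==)<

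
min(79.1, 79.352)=79.1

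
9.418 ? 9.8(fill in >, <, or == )<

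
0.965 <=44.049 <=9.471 False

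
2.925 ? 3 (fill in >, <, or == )<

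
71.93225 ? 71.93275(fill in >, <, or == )<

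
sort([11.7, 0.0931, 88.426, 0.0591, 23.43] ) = [0.0591, 0.0931, 11.7, 23.43, 88.426]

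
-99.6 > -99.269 False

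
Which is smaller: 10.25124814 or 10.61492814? 10.25124814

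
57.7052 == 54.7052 False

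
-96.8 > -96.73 False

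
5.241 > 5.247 False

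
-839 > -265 False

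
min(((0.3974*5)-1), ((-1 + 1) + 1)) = 0.987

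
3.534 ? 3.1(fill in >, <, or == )>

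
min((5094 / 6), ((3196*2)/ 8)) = 799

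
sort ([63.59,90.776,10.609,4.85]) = [4.85,10.609,63.59,90.776]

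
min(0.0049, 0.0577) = 0.0049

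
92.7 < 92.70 False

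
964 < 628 False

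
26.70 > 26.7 False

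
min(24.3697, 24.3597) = 24.3597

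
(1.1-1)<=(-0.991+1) False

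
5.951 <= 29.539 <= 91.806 True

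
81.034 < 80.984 False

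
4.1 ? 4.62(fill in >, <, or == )<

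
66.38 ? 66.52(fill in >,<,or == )<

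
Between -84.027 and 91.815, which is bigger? 91.815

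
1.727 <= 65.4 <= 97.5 True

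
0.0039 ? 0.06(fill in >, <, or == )<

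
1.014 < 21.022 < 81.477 True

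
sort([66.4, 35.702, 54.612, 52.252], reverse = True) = [66.4, 54.612, 52.252, 35.702]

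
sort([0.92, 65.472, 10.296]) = [0.92, 10.296, 65.472]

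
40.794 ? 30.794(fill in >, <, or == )>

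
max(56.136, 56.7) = 56.7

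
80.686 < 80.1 False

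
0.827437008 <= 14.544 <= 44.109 True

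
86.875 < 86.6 False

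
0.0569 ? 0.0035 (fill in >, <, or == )>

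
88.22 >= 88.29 False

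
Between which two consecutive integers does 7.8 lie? 7 and 8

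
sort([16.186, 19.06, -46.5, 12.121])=[-46.5, 12.121, 16.186, 19.06]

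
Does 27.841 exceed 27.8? Yes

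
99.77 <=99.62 False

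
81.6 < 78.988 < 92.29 False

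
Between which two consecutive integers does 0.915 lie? 0 and 1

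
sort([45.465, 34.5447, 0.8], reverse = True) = [45.465, 34.5447, 0.8]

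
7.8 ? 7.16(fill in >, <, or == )>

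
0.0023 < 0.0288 True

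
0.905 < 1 True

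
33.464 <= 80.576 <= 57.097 False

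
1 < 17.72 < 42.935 True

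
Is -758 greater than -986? Yes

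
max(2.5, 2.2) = 2.5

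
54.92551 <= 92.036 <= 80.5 False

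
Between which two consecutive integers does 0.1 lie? 0 and 1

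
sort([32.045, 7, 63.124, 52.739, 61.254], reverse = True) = [63.124, 61.254, 52.739, 32.045, 7]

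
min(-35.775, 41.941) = -35.775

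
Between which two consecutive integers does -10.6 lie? -11 and -10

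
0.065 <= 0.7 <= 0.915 True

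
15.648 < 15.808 True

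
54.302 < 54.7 True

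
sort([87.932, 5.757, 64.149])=[5.757, 64.149, 87.932]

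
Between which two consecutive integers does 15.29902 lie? 15 and 16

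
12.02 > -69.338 True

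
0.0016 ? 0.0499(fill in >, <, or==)<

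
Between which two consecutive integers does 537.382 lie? 537 and 538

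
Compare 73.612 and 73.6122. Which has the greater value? 73.6122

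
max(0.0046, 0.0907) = 0.0907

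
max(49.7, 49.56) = 49.7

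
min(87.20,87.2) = 87.20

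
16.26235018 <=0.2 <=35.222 False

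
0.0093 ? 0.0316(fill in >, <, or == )<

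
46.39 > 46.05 True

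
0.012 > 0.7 False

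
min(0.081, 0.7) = 0.081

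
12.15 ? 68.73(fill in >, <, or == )<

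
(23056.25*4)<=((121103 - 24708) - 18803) False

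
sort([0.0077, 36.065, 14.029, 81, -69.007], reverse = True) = [81, 36.065, 14.029, 0.0077, -69.007]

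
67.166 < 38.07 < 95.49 False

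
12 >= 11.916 True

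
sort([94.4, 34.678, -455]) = [-455, 34.678, 94.4]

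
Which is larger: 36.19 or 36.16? 36.19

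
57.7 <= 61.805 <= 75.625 True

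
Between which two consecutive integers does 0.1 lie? 0 and 1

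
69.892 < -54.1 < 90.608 False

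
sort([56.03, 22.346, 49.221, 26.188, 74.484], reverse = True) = [74.484, 56.03, 49.221, 26.188, 22.346]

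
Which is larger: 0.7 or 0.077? 0.7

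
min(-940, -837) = -940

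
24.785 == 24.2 False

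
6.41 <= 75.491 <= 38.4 False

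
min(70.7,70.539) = 70.539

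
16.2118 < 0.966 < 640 False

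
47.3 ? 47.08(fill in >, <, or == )>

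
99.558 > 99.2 True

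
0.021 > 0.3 False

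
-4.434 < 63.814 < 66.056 True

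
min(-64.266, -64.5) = -64.5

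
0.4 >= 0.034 True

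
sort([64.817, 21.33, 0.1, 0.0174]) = [0.0174, 0.1, 21.33, 64.817]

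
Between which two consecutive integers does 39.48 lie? 39 and 40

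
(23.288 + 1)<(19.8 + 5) True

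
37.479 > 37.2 True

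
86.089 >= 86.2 False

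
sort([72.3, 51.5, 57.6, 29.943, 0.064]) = [0.064, 29.943, 51.5, 57.6, 72.3]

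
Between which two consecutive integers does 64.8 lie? 64 and 65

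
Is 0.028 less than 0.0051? No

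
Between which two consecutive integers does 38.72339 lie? 38 and 39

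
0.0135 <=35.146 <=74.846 True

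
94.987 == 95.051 False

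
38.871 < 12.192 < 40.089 False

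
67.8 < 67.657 False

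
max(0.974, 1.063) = 1.063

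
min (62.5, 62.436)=62.436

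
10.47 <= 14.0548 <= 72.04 True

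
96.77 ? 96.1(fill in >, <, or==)>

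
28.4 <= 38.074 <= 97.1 True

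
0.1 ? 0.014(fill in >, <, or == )>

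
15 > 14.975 True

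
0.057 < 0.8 True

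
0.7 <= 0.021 False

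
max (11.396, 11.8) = 11.8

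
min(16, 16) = 16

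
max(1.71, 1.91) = 1.91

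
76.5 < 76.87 True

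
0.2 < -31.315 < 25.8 False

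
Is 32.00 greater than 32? No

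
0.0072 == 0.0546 False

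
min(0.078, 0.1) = 0.078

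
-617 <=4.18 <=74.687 True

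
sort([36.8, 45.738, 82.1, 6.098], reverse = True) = [82.1, 45.738, 36.8, 6.098]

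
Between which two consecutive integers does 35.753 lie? 35 and 36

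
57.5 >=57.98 False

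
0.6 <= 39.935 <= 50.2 True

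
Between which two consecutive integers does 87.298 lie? 87 and 88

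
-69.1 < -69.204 False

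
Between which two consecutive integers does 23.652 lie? 23 and 24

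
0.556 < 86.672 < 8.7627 False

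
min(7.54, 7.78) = 7.54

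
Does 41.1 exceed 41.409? No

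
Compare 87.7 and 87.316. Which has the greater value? 87.7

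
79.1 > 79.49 False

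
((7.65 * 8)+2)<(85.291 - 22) True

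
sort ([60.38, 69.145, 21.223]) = [21.223, 60.38, 69.145]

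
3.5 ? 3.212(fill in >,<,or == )>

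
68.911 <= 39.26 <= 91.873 False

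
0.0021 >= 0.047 False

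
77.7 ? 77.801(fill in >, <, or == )<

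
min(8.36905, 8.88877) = 8.36905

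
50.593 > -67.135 True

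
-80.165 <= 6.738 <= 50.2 True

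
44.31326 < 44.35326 True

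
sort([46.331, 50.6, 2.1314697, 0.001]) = [0.001, 2.1314697, 46.331, 50.6]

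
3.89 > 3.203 True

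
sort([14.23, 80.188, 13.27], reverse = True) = [80.188, 14.23, 13.27]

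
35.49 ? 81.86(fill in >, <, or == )<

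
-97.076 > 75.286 False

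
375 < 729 True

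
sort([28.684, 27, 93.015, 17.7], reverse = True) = [93.015, 28.684, 27, 17.7]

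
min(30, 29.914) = 29.914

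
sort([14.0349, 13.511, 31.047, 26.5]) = [13.511, 14.0349, 26.5, 31.047]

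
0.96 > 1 False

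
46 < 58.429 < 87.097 True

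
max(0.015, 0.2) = 0.2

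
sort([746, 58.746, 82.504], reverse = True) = [746, 82.504, 58.746]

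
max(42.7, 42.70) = 42.70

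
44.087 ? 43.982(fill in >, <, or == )>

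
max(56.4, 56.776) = 56.776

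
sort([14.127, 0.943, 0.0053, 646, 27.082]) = [0.0053, 0.943, 14.127, 27.082, 646]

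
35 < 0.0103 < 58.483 False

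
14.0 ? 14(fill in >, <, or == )==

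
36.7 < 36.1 False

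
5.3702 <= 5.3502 False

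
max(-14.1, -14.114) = -14.1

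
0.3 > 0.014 True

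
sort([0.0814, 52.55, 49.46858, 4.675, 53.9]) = [0.0814, 4.675, 49.46858, 52.55, 53.9]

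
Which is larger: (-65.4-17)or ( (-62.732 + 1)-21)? (-65.4-17)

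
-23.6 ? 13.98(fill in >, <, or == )<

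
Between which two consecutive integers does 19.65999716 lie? 19 and 20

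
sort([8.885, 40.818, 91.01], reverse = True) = [91.01, 40.818, 8.885]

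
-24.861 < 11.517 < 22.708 True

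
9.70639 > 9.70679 False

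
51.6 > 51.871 False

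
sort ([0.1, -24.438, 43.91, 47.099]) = [-24.438, 0.1, 43.91, 47.099]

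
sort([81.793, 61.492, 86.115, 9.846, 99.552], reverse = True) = [99.552, 86.115, 81.793, 61.492, 9.846]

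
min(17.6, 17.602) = 17.6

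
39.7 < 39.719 True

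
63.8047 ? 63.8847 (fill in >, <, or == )<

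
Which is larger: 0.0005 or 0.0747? 0.0747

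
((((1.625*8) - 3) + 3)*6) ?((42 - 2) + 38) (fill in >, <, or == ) ==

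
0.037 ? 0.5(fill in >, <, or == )<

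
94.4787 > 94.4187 True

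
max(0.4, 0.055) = 0.4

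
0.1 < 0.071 False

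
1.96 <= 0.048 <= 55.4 False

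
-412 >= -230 False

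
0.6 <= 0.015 False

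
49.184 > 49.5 False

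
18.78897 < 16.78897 False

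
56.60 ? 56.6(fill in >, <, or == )==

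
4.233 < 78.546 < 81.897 True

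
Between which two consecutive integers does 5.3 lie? 5 and 6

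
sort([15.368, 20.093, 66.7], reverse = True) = [66.7, 20.093, 15.368]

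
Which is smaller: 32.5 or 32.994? 32.5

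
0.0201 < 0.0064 False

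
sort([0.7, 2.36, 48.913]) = [0.7, 2.36, 48.913]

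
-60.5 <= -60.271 True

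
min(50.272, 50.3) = 50.272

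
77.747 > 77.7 True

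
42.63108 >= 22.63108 True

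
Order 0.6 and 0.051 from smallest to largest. 0.051, 0.6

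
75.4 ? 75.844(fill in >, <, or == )<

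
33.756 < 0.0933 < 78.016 False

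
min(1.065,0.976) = 0.976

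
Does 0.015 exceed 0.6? No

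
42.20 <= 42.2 True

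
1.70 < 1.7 False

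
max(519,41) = 519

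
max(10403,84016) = 84016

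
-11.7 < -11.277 True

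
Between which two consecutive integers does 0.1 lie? 0 and 1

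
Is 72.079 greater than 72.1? No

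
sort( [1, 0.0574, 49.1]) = [0.0574, 1, 49.1]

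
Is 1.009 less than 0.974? No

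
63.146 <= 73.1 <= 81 True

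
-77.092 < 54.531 True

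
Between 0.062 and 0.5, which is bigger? 0.5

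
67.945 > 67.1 True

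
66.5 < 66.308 False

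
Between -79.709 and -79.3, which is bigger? -79.3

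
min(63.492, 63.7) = 63.492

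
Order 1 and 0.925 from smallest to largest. 0.925, 1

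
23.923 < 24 True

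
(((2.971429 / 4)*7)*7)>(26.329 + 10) True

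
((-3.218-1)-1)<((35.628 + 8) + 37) True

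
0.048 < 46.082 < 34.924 False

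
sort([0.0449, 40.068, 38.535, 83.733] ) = [0.0449, 38.535, 40.068, 83.733]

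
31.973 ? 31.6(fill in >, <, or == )>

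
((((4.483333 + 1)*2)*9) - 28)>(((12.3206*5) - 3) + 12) True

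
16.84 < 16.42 False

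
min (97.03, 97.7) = 97.03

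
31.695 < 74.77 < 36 False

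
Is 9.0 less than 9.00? No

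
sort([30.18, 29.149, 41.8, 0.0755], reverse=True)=[41.8, 30.18, 29.149, 0.0755]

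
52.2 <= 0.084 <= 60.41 False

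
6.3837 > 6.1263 True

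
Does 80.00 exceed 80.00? No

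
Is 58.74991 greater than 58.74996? No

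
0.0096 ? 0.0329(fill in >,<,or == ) <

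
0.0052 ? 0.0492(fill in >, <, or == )<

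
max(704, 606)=704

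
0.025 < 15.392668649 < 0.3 False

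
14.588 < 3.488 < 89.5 False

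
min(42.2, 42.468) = 42.2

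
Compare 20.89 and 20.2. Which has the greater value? 20.89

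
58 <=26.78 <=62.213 False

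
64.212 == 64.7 False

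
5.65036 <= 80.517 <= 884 True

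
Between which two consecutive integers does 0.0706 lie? 0 and 1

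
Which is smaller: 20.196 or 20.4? 20.196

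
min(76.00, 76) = 76.00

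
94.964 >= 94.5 True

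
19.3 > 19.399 False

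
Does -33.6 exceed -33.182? No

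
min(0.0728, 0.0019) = 0.0019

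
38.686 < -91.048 False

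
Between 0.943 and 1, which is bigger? 1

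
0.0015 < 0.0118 True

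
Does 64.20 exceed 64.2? No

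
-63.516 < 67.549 True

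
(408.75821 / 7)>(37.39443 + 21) False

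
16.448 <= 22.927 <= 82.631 True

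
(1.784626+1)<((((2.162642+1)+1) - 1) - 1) False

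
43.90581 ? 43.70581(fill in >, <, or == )>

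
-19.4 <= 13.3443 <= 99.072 True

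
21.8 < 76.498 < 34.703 False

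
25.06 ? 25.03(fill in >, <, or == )>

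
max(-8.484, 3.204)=3.204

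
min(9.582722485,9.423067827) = 9.423067827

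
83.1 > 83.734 False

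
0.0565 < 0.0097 False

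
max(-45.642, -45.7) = -45.642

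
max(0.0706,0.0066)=0.0706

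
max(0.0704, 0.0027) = 0.0704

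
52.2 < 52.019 False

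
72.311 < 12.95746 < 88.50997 False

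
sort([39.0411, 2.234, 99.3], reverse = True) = [99.3, 39.0411, 2.234]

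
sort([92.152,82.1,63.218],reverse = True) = [92.152,82.1,63.218]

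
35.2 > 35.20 False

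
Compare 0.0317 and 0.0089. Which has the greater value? 0.0317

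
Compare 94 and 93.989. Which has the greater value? 94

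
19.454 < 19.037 False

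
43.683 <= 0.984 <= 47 False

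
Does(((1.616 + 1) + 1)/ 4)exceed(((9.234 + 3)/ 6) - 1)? No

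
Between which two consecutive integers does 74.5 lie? 74 and 75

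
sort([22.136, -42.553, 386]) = [-42.553, 22.136, 386]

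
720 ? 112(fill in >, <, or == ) >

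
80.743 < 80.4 False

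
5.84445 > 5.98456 False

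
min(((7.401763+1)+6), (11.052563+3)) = 14.052563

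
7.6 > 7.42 True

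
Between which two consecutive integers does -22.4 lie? -23 and -22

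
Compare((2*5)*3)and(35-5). They are equal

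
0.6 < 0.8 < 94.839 True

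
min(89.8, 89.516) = 89.516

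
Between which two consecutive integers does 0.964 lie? 0 and 1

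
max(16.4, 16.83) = 16.83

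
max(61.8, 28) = 61.8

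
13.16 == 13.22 False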